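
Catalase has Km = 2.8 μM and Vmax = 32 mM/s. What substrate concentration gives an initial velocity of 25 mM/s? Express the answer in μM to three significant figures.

10.0 μM

Rearranging v = Vmax[S]/(Km+[S]) gives [S] = Km·v/(Vmax − v).
[S] = 2.8 × 25 / (32 − 25) = 70.00/7.000 = 10.0 μM.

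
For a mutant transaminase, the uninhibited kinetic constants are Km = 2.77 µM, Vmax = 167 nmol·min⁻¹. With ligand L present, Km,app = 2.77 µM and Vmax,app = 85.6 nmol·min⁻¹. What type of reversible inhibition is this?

noncompetitive

Vmax decreases (167 → 85.6 nmol·min⁻¹) while Km is unchanged — pure noncompetitive inhibition.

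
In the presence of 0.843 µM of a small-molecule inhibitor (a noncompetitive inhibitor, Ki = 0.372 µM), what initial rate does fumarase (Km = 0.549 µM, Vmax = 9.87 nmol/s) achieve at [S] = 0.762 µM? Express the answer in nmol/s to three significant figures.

α = 1 + [I]/Ki = 1 + 0.843/0.372 = 3.266.
For a noncompetitive inhibitor, Vmax is reduced to Vmax/α while Km is unchanged: Km,app = 0.549 µM, Vmax,app = 3.02 nmol/s.
v = Vmax,app·[S]/(Km,app + [S]) = 3.02 × 0.762/(0.549 + 0.762) = 1.76 nmol/s.

1.76 nmol/s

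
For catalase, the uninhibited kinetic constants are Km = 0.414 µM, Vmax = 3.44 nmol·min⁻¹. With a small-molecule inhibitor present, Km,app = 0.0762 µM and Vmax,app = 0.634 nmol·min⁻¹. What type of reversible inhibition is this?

Both Km and Vmax decrease by the same factor (~5.43-fold) — characteristic of uncompetitive inhibition.

uncompetitive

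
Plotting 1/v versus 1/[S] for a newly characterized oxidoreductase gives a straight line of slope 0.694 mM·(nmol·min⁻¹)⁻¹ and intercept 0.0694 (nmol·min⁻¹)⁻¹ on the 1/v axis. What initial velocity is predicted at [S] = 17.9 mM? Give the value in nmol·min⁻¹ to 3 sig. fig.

The y-intercept is 1/Vmax, so Vmax = 1/0.0694 = 14.4 nmol·min⁻¹.
The slope is Km/Vmax, so Km = 0.694 × 14.4 = 10.0 mM.
Then v = 14.4 × 17.9/(10.0 + 17.9) = 9.24 nmol·min⁻¹.

9.24 nmol·min⁻¹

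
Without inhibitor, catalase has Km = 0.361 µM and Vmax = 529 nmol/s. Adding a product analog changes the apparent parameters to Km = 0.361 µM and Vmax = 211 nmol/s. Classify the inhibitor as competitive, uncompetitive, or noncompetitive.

noncompetitive

Vmax decreases (529 → 211 nmol/s) while Km is unchanged — pure noncompetitive inhibition.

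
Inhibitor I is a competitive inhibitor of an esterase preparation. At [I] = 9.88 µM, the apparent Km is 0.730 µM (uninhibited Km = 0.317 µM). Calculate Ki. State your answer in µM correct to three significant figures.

Competitive: Km,app = α·Km with α = 1 + [I]/Ki.
α = Km,app/Km = 0.730/0.317 = 2.303.
Ki = [I]/(α − 1) = 9.88/1.303 = 7.58 µM.

7.58 µM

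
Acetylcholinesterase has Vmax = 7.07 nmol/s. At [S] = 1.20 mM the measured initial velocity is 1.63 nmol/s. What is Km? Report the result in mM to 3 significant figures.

4.00 mM

v/Vmax = 1.63/7.07 = 0.2306 = [S]/(Km+[S]).
So Km + [S] = [S]/0.2306 = 5.205 mM, giving Km = 5.205 − 1.20 = 4.00 mM.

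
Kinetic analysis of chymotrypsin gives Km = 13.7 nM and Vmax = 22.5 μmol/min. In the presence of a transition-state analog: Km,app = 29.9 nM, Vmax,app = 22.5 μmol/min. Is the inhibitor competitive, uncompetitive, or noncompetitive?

competitive

Km increases (13.7 → 29.9 nM) while Vmax is unchanged — the hallmark of competitive inhibition.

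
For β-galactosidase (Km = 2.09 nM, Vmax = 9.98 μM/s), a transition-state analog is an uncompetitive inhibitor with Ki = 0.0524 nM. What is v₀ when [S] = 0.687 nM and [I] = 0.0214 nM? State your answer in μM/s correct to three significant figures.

α = 1 + [I]/Ki = 1 + 0.0214/0.0524 = 1.408.
For an uncompetitive inhibitor, both parameters are divided by α, giving Vmax/α and Km/α: Km,app = 1.48 nM, Vmax,app = 7.09 μM/s.
v = Vmax,app·[S]/(Km,app + [S]) = 7.09 × 0.687/(1.48 + 0.687) = 2.24 μM/s.

2.24 μM/s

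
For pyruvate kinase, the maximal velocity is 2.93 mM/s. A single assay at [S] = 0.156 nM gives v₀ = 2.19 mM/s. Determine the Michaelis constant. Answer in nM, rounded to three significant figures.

v/Vmax = 2.19/2.93 = 0.7474 = [S]/(Km+[S]).
So Km + [S] = [S]/0.7474 = 0.2087 nM, giving Km = 0.2087 − 0.156 = 0.0527 nM.

0.0527 nM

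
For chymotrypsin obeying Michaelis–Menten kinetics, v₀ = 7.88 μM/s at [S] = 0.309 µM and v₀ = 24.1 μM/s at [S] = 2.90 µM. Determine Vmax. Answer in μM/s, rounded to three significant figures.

31.9 μM/s

In reciprocal form, 1/v = (Km/Vmax)·(1/[S]) + 1/Vmax. The two points give (1/[S], 1/v) = (3.236, 0.1269) and (0.3448, 0.04149).
Slope = (0.1269 − 0.04149)/(3.236 − 0.3448) = 0.02954; intercept = 0.1269 − 0.02954×3.236 = 0.03131.
Vmax = 1/intercept = 31.9 μM/s; Km = slope × Vmax = 0.02954 × 31.9 = 0.944 µM.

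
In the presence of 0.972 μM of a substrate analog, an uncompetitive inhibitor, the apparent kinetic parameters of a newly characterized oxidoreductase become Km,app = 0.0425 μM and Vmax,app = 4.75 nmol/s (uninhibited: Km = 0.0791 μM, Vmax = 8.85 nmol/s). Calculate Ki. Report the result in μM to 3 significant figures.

1.13 μM

Uncompetitive: Vmax,app = Vmax/α (and Km,app = Km/α) with α = 1 + [I]/Ki.
α = Vmax/Vmax,app = 8.85/4.75 = 1.863.
Since α = 1 + [I]/Ki, [I]/Ki = 1.863 − 1 = 0.8632 and Ki = 0.972/0.8632 = 1.13 μM.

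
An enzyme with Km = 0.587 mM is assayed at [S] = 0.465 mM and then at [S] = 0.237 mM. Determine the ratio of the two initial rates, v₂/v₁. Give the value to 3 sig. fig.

0.651

Since Vmax cancels, v₂/v₁ = [S]₂(Km+[S]₁) / [S]₁(Km+[S]₂).
= 0.237×(0.587+0.465) / (0.465×(0.587+0.237)) = 0.2493/0.3832 = 0.651.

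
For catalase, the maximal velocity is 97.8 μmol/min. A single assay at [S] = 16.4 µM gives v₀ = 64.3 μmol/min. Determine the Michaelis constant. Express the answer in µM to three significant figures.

8.54 µM

From v = Vmax[S]/(Km+[S]), Km = [S](Vmax − v)/v.
Km = 16.4 × (97.8 − 64.3) / 64.3 = 549.4/64.3 = 8.54 µM.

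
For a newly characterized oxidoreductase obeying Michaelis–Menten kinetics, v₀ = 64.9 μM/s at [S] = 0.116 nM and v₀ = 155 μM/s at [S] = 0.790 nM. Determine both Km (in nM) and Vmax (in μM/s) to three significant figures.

From v = Vmax[S]/(Km+[S]), each point gives Vmax = v(Km+[S])/[S].
Equating: 64.9(Km+0.116)/0.116 = 155(Km+0.790)/0.790.
559.5·Km + 64.9 = 196.2·Km + 155, so (559.5 − 196.2)·Km = 155 − 64.9.
Km = 90.10/363.3 = 0.248 nM; then Vmax = 64.9(0.248+0.116)/0.116 = 204 μM/s.

Km = 0.248 nM; Vmax = 204 μM/s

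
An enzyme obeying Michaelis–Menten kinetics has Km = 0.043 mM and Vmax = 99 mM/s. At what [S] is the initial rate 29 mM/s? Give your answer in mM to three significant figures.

0.0178 mM

Rearranging v = Vmax[S]/(Km+[S]) gives [S] = Km·v/(Vmax − v).
[S] = 0.043 × 29 / (99 − 29) = 1.247/70.00 = 0.0178 mM.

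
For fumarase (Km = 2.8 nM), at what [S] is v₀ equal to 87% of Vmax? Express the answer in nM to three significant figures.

18.7 nM

v/Vmax = [S]/(Km+[S]) = 0.87, so [S] = Km·0.87/(1 − 0.87) = 2.8 × 6.692.
[S] = 18.7 nM.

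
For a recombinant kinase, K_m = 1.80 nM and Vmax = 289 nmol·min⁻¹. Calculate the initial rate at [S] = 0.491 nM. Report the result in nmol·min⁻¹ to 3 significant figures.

v = Vmax·[S]/(Km + [S]) = 289 × 0.491 / (1.80 + 0.491)
  = 141.9 / 2.291 = 61.9 nmol·min⁻¹.

61.9 nmol·min⁻¹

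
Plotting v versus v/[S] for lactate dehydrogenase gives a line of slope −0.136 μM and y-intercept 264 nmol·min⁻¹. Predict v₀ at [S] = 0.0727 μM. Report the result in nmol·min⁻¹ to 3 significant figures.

92.0 nmol·min⁻¹

In the Eadie–Hofstee form v = Vmax − Km·(v/[S]), the slope is −Km and the intercept is Vmax, so Km = 0.136 μM and Vmax = 264 nmol·min⁻¹.
v = 264 × 0.0727/(0.136 + 0.0727) = 92.0 nmol·min⁻¹.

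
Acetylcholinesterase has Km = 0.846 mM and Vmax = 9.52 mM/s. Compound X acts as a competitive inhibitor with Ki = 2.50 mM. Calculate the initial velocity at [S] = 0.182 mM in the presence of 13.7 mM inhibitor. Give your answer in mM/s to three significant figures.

0.306 mM/s

With α = 1 + [I]/Ki = 1 + 13.7/2.50 = 6.480, the competitive rate law is v = Vmax[S] / (αKm + [S]).
v = 9.52×0.182 / (6.480×0.846 + 0.182) = 1.733/5.664 = 0.306 mM/s.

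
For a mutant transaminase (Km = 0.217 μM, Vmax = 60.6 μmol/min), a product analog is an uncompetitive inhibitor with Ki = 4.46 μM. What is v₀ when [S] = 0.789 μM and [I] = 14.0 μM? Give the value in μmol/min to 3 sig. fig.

α = 1 + [I]/Ki = 1 + 14.0/4.46 = 4.139.
For an uncompetitive inhibitor, both parameters are divided by α, giving Vmax/α and Km/α: Km,app = 0.0524 μM, Vmax,app = 14.6 μmol/min.
v = Vmax,app·[S]/(Km,app + [S]) = 14.6 × 0.789/(0.0524 + 0.789) = 13.7 μmol/min.

13.7 μmol/min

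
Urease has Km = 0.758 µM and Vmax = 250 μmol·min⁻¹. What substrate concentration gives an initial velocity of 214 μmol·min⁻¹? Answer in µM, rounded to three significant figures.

4.51 µM

Rearranging v = Vmax[S]/(Km+[S]) gives [S] = Km·v/(Vmax − v).
[S] = 0.758 × 214 / (250 − 214) = 162.2/36.00 = 4.51 µM.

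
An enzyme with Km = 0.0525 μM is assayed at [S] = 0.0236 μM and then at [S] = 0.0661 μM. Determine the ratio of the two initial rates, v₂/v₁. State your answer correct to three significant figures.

The fractional saturations are [S]/(Km+[S]) = 0.0236/0.07610 = 0.3101 and 0.0661/0.1186 = 0.5573.
v₂/v₁ is just their ratio: 0.5573/0.3101 = 1.80.

1.80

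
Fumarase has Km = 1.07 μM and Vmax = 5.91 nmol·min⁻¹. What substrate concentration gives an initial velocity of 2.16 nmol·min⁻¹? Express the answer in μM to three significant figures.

Rearranging v = Vmax[S]/(Km+[S]) gives [S] = Km·v/(Vmax − v).
[S] = 1.07 × 2.16 / (5.91 − 2.16) = 2.311/3.750 = 0.616 μM.

0.616 μM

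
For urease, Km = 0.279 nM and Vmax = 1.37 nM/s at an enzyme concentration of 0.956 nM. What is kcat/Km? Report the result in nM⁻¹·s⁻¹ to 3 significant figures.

kcat = Vmax/[E]total = 1.37/0.956 = 1.43 s⁻¹.
kcat/Km = 1.43/0.279 = 5.14 nM⁻¹·s⁻¹.

5.14 nM⁻¹·s⁻¹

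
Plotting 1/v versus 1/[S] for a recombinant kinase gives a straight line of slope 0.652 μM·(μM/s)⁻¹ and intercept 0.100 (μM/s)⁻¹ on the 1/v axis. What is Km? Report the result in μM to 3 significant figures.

6.52 μM

y-intercept = 1/Vmax ⇒ Vmax = 10.0 μM/s; slope = Km/Vmax ⇒ Km = slope × Vmax.
Km = 0.652 × 10.0 = 6.52 μM.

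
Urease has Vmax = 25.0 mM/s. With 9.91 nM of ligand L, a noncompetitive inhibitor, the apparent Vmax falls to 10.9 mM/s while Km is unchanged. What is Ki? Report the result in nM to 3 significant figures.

7.66 nM

Noncompetitive: Vmax,app = Vmax/α with α = 1 + [I]/Ki.
α = Vmax/Vmax,app = 25.0/10.9 = 2.294.
Since α = 1 + [I]/Ki, [I]/Ki = 2.294 − 1 = 1.294 and Ki = 9.91/1.294 = 7.66 nM.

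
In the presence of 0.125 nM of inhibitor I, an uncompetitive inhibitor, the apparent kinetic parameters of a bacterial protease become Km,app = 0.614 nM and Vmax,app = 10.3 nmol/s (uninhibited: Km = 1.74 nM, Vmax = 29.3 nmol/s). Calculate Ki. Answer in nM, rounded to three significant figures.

Uncompetitive: Vmax,app = Vmax/α (and Km,app = Km/α) with α = 1 + [I]/Ki.
α = Vmax/Vmax,app = 29.3/10.3 = 2.845.
Since α = 1 + [I]/Ki, [I]/Ki = 2.845 − 1 = 1.845 and Ki = 0.125/1.845 = 0.0678 nM.

0.0678 nM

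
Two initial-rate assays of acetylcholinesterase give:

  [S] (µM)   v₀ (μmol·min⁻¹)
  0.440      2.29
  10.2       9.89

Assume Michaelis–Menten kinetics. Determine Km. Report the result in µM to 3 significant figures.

1.79 µM

From v = Vmax[S]/(Km+[S]), each point gives Vmax = v(Km+[S])/[S].
Equating: 2.29(Km+0.440)/0.440 = 9.89(Km+10.2)/10.2.
5.205·Km + 2.29 = 0.9696·Km + 9.89, so (5.205 − 0.9696)·Km = 9.89 − 2.29.
Km = 7.600/4.235 = 1.79 µM; then Vmax = 2.29(1.79+0.440)/0.440 = 11.6 μmol·min⁻¹.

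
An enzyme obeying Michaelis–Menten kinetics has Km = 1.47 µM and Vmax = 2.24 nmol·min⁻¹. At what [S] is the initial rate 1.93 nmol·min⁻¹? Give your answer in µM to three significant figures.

9.15 µM

The required fractional saturation is v/Vmax = 1.93/2.24 = 0.8616.
Then [S]/(Km+[S]) = 0.8616 ⇒ [S] = 1.47 × 0.8616/(1 − 0.8616) = 9.15 µM.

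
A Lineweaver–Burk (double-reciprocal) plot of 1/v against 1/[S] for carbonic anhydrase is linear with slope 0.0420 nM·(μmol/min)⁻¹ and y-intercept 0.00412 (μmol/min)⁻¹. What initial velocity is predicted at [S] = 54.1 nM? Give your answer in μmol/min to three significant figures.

204 μmol/min

The y-intercept is 1/Vmax, so Vmax = 1/0.00412 = 243 μmol/min.
The slope is Km/Vmax, so Km = 0.0420 × 243 = 10.2 nM.
Then v = 243 × 54.1/(10.2 + 54.1) = 204 μmol/min.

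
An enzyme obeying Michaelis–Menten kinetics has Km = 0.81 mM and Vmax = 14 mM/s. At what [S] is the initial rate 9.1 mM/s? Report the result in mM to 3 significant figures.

1.50 mM

Rearranging v = Vmax[S]/(Km+[S]) gives [S] = Km·v/(Vmax − v).
[S] = 0.81 × 9.1 / (14 − 9.1) = 7.371/4.900 = 1.50 mM.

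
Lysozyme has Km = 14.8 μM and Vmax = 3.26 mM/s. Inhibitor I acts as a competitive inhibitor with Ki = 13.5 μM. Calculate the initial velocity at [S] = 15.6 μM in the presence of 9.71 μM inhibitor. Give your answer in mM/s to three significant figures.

1.24 mM/s

α = 1 + [I]/Ki = 1 + 9.71/13.5 = 1.719.
For a competitive inhibitor, Vmax is unchanged and the apparent Km becomes α·Km: Km,app = 25.4 μM, Vmax,app = 3.26 mM/s.
v = Vmax,app·[S]/(Km,app + [S]) = 3.26 × 15.6/(25.4 + 15.6) = 1.24 mM/s.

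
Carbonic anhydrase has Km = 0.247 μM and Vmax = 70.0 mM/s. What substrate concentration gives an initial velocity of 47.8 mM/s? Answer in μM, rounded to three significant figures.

0.532 μM

Rearranging v = Vmax[S]/(Km+[S]) gives [S] = Km·v/(Vmax − v).
[S] = 0.247 × 47.8 / (70.0 − 47.8) = 11.81/22.20 = 0.532 μM.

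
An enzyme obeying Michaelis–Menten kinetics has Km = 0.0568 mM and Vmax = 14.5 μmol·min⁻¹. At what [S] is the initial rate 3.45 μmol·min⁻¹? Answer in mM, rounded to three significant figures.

0.0177 mM

The required fractional saturation is v/Vmax = 3.45/14.5 = 0.2379.
Then [S]/(Km+[S]) = 0.2379 ⇒ [S] = 0.0568 × 0.2379/(1 − 0.2379) = 0.0177 mM.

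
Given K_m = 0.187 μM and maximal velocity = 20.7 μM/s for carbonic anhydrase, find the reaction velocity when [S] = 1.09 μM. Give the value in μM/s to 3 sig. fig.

17.7 μM/s

[S]/(Km+[S]) = 1.09/1.277 = 0.8536, the fractional saturation.
v = 0.8536 × Vmax = 0.8536 × 20.7 = 17.7 μM/s.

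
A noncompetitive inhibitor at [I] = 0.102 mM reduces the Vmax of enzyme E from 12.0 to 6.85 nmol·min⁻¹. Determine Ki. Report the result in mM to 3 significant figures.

0.136 mM

Noncompetitive: Vmax,app = Vmax/α with α = 1 + [I]/Ki.
α = Vmax/Vmax,app = 12.0/6.85 = 1.752.
Ki = [I]/(α − 1) = 0.102/0.7518 = 0.136 mM.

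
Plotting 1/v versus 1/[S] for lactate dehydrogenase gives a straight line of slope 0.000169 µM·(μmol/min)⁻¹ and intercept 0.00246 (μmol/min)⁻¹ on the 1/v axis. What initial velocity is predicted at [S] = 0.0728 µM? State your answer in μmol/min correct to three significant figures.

The y-intercept is 1/Vmax, so Vmax = 1/0.00246 = 407 μmol/min.
The slope is Km/Vmax, so Km = 0.000169 × 407 = 0.0687 µM.
Then v = 407 × 0.0728/(0.0687 + 0.0728) = 209 μmol/min.

209 μmol/min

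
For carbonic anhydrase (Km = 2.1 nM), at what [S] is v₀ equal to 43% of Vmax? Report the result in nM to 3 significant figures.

v/Vmax = [S]/(Km+[S]) = 0.43, so [S] = Km·0.43/(1 − 0.43) = 2.1 × 0.7544.
[S] = 1.58 nM.

1.58 nM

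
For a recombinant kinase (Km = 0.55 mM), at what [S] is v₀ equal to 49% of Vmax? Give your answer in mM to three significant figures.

0.528 mM

v/Vmax = [S]/(Km+[S]) = 0.49, so [S] = Km·0.49/(1 − 0.49) = 0.55 × 0.9608.
[S] = 0.528 mM.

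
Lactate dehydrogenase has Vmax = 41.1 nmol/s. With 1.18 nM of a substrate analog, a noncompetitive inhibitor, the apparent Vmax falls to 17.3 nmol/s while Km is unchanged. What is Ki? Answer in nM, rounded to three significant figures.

Noncompetitive: Vmax,app = Vmax/α with α = 1 + [I]/Ki.
α = Vmax/Vmax,app = 41.1/17.3 = 2.376.
Ki = [I]/(α − 1) = 1.18/1.376 = 0.858 nM.

0.858 nM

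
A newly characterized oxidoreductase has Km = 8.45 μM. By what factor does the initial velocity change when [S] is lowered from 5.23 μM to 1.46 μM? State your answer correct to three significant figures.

Since Vmax cancels, v₂/v₁ = [S]₂(Km+[S]₁) / [S]₁(Km+[S]₂).
= 1.46×(8.45+5.23) / (5.23×(8.45+1.46)) = 19.97/51.83 = 0.385.

0.385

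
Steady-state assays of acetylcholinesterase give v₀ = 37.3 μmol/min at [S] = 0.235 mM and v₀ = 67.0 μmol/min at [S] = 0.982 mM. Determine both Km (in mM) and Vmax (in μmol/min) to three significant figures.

From v = Vmax[S]/(Km+[S]), each point gives Vmax = v(Km+[S])/[S].
Equating: 37.3(Km+0.235)/0.235 = 67.0(Km+0.982)/0.982.
158.7·Km + 37.3 = 68.23·Km + 67.0, so (158.7 − 68.23)·Km = 67.0 − 37.3.
Km = 29.70/90.50 = 0.328 mM; then Vmax = 37.3(0.328+0.235)/0.235 = 89.4 μmol/min.

Km = 0.328 mM; Vmax = 89.4 μmol/min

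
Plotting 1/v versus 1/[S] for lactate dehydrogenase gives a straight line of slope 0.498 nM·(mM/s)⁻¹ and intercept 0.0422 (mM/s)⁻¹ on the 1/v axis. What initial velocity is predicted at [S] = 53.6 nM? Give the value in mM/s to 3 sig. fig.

The y-intercept is 1/Vmax, so Vmax = 1/0.0422 = 23.7 mM/s.
The slope is Km/Vmax, so Km = 0.498 × 23.7 = 11.8 nM.
Then v = 23.7 × 53.6/(11.8 + 53.6) = 19.4 mM/s.

19.4 mM/s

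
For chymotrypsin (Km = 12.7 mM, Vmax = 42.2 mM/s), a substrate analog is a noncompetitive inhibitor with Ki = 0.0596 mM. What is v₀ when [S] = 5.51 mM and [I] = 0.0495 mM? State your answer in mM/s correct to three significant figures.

α = 1 + [I]/Ki = 1 + 0.0495/0.0596 = 1.831.
For a noncompetitive inhibitor, Vmax is reduced to Vmax/α while Km is unchanged: Km,app = 12.7 mM, Vmax,app = 23.1 mM/s.
v = Vmax,app·[S]/(Km,app + [S]) = 23.1 × 5.51/(12.7 + 5.51) = 6.98 mM/s.

6.98 mM/s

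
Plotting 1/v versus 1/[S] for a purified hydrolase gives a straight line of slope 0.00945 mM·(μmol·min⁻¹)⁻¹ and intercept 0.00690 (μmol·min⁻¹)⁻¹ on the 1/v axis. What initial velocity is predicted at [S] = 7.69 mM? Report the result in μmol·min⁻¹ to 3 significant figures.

123 μmol·min⁻¹

The y-intercept is 1/Vmax, so Vmax = 1/0.00690 = 145 μmol·min⁻¹.
The slope is Km/Vmax, so Km = 0.00945 × 145 = 1.37 mM.
Then v = 145 × 7.69/(1.37 + 7.69) = 123 μmol·min⁻¹.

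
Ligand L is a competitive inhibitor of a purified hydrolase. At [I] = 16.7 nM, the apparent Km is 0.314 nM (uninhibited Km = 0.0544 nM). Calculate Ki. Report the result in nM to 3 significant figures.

3.50 nM

Competitive: Km,app = α·Km with α = 1 + [I]/Ki.
α = Km,app/Km = 0.314/0.0544 = 5.772.
Since α = 1 + [I]/Ki, [I]/Ki = 5.772 − 1 = 4.772 and Ki = 16.7/4.772 = 3.50 nM.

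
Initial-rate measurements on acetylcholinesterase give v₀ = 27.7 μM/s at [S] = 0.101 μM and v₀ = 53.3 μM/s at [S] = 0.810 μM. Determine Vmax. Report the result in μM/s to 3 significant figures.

From v = Vmax[S]/(Km+[S]), each point gives Vmax = v(Km+[S])/[S].
Equating: 27.7(Km+0.101)/0.101 = 53.3(Km+0.810)/0.810.
274.3·Km + 27.7 = 65.80·Km + 53.3, so (274.3 − 65.80)·Km = 53.3 − 27.7.
Km = 25.60/208.5 = 0.123 μM; then Vmax = 27.7(0.123+0.101)/0.101 = 61.4 μM/s.

61.4 μM/s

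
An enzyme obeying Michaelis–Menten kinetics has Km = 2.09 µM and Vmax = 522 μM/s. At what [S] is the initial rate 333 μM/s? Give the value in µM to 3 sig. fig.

Rearranging v = Vmax[S]/(Km+[S]) gives [S] = Km·v/(Vmax − v).
[S] = 2.09 × 333 / (522 − 333) = 696.0/189.0 = 3.68 µM.

3.68 µM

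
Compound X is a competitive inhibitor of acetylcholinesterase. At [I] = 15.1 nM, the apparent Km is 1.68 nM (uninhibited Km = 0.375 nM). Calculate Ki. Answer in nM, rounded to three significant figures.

4.34 nM

Competitive: Km,app = α·Km with α = 1 + [I]/Ki.
α = Km,app/Km = 1.68/0.375 = 4.480.
Ki = [I]/(α − 1) = 15.1/3.480 = 4.34 nM.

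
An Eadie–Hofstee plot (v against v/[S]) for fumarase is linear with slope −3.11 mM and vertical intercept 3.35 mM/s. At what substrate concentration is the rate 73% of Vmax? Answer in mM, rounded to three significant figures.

8.41 mM

The Eadie–Hofstee slope gives Km = 3.11 mM (slope = −Km).
v/Vmax = [S]/(Km+[S]) = 0.73 ⇒ [S] = Km·0.73/(1−0.73) = 3.11 × 2.704 = 8.41 mM.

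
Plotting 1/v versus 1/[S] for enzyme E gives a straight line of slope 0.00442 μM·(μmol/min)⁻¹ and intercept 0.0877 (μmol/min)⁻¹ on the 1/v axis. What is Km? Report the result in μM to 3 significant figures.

y-intercept = 1/Vmax ⇒ Vmax = 11.4 μmol/min; slope = Km/Vmax ⇒ Km = slope × Vmax.
Km = 0.00442 × 11.4 = 0.0504 μM.

0.0504 μM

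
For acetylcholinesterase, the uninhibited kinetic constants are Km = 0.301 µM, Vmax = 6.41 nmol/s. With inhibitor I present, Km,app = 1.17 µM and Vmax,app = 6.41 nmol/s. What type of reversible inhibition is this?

competitive

Km increases (0.301 → 1.17 µM) while Vmax is unchanged — the hallmark of competitive inhibition.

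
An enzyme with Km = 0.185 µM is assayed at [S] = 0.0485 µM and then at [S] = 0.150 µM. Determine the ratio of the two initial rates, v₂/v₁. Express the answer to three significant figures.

2.16

The fractional saturations are [S]/(Km+[S]) = 0.0485/0.2335 = 0.2077 and 0.150/0.3350 = 0.4478.
v₂/v₁ is just their ratio: 0.4478/0.2077 = 2.16.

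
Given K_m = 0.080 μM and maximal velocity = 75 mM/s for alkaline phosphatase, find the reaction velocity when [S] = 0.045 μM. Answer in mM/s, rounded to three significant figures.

v = Vmax·[S]/(Km + [S]) = 75 × 0.045 / (0.080 + 0.045)
  = 3.375 / 0.1250 = 27.0 mM/s.

27.0 mM/s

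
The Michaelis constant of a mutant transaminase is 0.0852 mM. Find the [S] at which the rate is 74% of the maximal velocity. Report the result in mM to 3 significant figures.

0.242 mM

v/Vmax = [S]/(Km+[S]) = 0.74, so [S] = Km·0.74/(1 − 0.74) = 0.0852 × 2.846.
[S] = 0.242 mM.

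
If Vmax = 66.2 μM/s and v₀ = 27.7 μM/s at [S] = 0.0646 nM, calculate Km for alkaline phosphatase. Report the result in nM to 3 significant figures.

From v = Vmax[S]/(Km+[S]), Km = [S](Vmax − v)/v.
Km = 0.0646 × (66.2 − 27.7) / 27.7 = 2.487/27.7 = 0.0898 nM.

0.0898 nM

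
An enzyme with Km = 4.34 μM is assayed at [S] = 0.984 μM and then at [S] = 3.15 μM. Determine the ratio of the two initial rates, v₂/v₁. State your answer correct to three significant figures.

2.28

Since Vmax cancels, v₂/v₁ = [S]₂(Km+[S]₁) / [S]₁(Km+[S]₂).
= 3.15×(4.34+0.984) / (0.984×(4.34+3.15)) = 16.77/7.370 = 2.28.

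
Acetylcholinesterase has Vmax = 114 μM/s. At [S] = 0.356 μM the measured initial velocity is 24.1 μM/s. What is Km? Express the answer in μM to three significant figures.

1.33 μM

From v = Vmax[S]/(Km+[S]), Km = [S](Vmax − v)/v.
Km = 0.356 × (114 − 24.1) / 24.1 = 32.00/24.1 = 1.33 μM.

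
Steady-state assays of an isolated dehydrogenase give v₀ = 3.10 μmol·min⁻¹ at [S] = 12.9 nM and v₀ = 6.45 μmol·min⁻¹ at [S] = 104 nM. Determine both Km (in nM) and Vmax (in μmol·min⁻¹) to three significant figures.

In reciprocal form, 1/v = (Km/Vmax)·(1/[S]) + 1/Vmax. The two points give (1/[S], 1/v) = (0.07752, 0.3226) and (0.009615, 0.1550).
Slope = (0.3226 − 0.1550)/(0.07752 − 0.009615) = 2.467; intercept = 0.3226 − 2.467×0.07752 = 0.1313.
Vmax = 1/intercept = 7.62 μmol·min⁻¹; Km = slope × Vmax = 2.467 × 7.62 = 18.8 nM.

Km = 18.8 nM; Vmax = 7.62 μmol·min⁻¹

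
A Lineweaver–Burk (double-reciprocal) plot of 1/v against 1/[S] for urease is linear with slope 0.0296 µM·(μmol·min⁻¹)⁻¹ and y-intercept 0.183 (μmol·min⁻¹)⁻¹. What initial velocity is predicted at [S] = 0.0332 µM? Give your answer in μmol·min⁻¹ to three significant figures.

0.931 μmol·min⁻¹

The y-intercept is 1/Vmax, so Vmax = 1/0.183 = 5.46 μmol·min⁻¹.
The slope is Km/Vmax, so Km = 0.0296 × 5.46 = 0.162 µM.
Then v = 5.46 × 0.0332/(0.162 + 0.0332) = 0.931 μmol·min⁻¹.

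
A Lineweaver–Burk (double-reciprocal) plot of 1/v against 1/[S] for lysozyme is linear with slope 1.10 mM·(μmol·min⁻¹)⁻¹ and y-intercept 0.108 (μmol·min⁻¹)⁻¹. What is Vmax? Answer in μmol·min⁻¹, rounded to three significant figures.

9.26 μmol·min⁻¹

The y-intercept of a Lineweaver–Burk plot equals 1/Vmax, so Vmax = 1/0.108 = 9.26 μmol·min⁻¹.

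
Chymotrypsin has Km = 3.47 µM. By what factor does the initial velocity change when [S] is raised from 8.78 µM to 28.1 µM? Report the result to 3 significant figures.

1.24

The fractional saturations are [S]/(Km+[S]) = 8.78/12.25 = 0.7167 and 28.1/31.57 = 0.8901.
v₂/v₁ is just their ratio: 0.8901/0.7167 = 1.24.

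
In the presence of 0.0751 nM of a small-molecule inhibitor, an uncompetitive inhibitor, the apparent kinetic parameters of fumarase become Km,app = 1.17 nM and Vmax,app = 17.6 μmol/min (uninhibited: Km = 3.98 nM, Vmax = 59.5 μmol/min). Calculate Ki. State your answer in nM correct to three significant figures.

Uncompetitive: Vmax,app = Vmax/α (and Km,app = Km/α) with α = 1 + [I]/Ki.
α = Vmax/Vmax,app = 59.5/17.6 = 3.381.
Ki = [I]/(α − 1) = 0.0751/2.381 = 0.0315 nM.

0.0315 nM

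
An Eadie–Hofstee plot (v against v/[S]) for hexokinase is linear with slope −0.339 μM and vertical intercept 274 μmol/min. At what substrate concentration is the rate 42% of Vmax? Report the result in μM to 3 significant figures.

0.245 μM

The Eadie–Hofstee slope gives Km = 0.339 μM (slope = −Km).
v/Vmax = [S]/(Km+[S]) = 0.42 ⇒ [S] = Km·0.42/(1−0.42) = 0.339 × 0.7241 = 0.245 μM.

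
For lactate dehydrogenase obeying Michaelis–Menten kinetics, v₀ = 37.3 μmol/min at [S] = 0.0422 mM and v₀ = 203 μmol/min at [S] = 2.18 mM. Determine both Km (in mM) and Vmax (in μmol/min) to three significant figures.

Km = 0.210 mM; Vmax = 223 μmol/min

In reciprocal form, 1/v = (Km/Vmax)·(1/[S]) + 1/Vmax. The two points give (1/[S], 1/v) = (23.70, 0.02681) and (0.4587, 0.004926).
Slope = (0.02681 − 0.004926)/(23.70 − 0.4587) = 0.0009417; intercept = 0.02681 − 0.0009417×23.70 = 0.004494.
Vmax = 1/intercept = 223 μmol/min; Km = slope × Vmax = 0.0009417 × 223 = 0.210 mM.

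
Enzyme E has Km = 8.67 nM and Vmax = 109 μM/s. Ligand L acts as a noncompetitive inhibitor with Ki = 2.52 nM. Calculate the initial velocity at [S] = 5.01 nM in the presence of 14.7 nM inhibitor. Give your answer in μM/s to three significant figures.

5.84 μM/s

α = 1 + [I]/Ki = 1 + 14.7/2.52 = 6.833.
For a noncompetitive inhibitor, Vmax is reduced to Vmax/α while Km is unchanged: Km,app = 8.67 nM, Vmax,app = 16.0 μM/s.
v = Vmax,app·[S]/(Km,app + [S]) = 16.0 × 5.01/(8.67 + 5.01) = 5.84 μM/s.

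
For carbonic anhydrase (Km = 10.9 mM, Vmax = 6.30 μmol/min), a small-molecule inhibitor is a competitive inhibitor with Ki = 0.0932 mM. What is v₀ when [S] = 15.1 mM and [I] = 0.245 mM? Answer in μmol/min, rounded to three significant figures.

1.74 μmol/min

With α = 1 + [I]/Ki = 1 + 0.245/0.0932 = 3.629, the competitive rate law is v = Vmax[S] / (αKm + [S]).
v = 6.30×15.1 / (3.629×10.9 + 15.1) = 95.13/54.65 = 1.74 μmol/min.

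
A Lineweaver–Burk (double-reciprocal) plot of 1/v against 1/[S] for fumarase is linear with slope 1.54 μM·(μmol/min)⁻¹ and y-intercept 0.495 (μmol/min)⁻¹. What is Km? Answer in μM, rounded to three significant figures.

3.11 μM

y-intercept = 1/Vmax ⇒ Vmax = 2.02 μmol/min; slope = Km/Vmax ⇒ Km = slope × Vmax.
Km = 1.54 × 2.02 = 3.11 μM.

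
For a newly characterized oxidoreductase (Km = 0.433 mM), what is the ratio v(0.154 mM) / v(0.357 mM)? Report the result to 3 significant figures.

0.581

Since Vmax cancels, v₂/v₁ = [S]₂(Km+[S]₁) / [S]₁(Km+[S]₂).
= 0.154×(0.433+0.357) / (0.357×(0.433+0.154)) = 0.1217/0.2096 = 0.581.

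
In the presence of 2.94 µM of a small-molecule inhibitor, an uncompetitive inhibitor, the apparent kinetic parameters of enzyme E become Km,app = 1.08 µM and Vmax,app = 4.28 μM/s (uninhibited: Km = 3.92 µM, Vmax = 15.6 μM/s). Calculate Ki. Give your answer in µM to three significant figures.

Uncompetitive: Vmax,app = Vmax/α (and Km,app = Km/α) with α = 1 + [I]/Ki.
α = Vmax/Vmax,app = 15.6/4.28 = 3.645.
Since α = 1 + [I]/Ki, [I]/Ki = 3.645 − 1 = 2.645 and Ki = 2.94/2.645 = 1.11 µM.

1.11 µM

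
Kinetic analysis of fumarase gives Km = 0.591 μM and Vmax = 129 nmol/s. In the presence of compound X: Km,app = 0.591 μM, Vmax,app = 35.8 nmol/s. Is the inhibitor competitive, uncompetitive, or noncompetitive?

Vmax decreases (129 → 35.8 nmol/s) while Km is unchanged — pure noncompetitive inhibition.

noncompetitive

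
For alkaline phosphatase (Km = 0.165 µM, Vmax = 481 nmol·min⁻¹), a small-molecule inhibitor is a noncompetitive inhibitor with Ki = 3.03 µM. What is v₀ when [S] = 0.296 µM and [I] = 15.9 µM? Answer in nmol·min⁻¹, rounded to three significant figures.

α = 1 + [I]/Ki = 1 + 15.9/3.03 = 6.248.
For a noncompetitive inhibitor, Vmax is reduced to Vmax/α while Km is unchanged: Km,app = 0.165 µM, Vmax,app = 77.0 nmol·min⁻¹.
v = Vmax,app·[S]/(Km,app + [S]) = 77.0 × 0.296/(0.165 + 0.296) = 49.4 nmol·min⁻¹.

49.4 nmol·min⁻¹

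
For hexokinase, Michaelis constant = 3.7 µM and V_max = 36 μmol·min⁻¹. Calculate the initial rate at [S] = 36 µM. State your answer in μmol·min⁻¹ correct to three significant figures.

v = Vmax·[S]/(Km + [S]) = 36 × 36 / (3.7 + 36)
  = 1296 / 39.70 = 32.6 μmol·min⁻¹.

32.6 μmol·min⁻¹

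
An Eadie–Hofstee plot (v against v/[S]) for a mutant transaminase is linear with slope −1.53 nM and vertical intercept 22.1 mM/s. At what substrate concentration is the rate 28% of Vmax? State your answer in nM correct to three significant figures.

The Eadie–Hofstee slope gives Km = 1.53 nM (slope = −Km).
v/Vmax = [S]/(Km+[S]) = 0.28 ⇒ [S] = Km·0.28/(1−0.28) = 1.53 × 0.3889 = 0.595 nM.

0.595 nM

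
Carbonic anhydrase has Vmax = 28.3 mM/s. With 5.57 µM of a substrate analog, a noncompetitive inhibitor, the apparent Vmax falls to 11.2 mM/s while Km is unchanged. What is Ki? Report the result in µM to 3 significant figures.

Noncompetitive: Vmax,app = Vmax/α with α = 1 + [I]/Ki.
α = Vmax/Vmax,app = 28.3/11.2 = 2.527.
Since α = 1 + [I]/Ki, [I]/Ki = 2.527 − 1 = 1.527 and Ki = 5.57/1.527 = 3.65 µM.

3.65 µM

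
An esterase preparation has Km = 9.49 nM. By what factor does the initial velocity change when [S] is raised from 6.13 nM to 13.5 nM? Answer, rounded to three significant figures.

The fractional saturations are [S]/(Km+[S]) = 6.13/15.62 = 0.3924 and 13.5/22.99 = 0.5872.
v₂/v₁ is just their ratio: 0.5872/0.3924 = 1.50.

1.50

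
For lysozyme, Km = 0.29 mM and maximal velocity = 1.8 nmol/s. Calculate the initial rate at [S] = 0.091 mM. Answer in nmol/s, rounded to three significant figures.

0.430 nmol/s

v = Vmax·[S]/(Km + [S]) = 1.8 × 0.091 / (0.29 + 0.091)
  = 0.1638 / 0.3810 = 0.430 nmol/s.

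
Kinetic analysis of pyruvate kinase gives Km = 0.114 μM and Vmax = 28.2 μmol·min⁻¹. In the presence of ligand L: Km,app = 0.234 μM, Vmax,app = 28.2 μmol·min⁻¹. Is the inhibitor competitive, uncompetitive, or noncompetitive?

competitive

Km increases (0.114 → 0.234 μM) while Vmax is unchanged — the hallmark of competitive inhibition.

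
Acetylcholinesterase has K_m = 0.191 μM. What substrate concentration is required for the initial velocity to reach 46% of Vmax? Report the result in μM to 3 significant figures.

0.163 μM

v/Vmax = [S]/(Km+[S]) = 0.46, so [S] = Km·0.46/(1 − 0.46) = 0.191 × 0.8519.
[S] = 0.163 μM.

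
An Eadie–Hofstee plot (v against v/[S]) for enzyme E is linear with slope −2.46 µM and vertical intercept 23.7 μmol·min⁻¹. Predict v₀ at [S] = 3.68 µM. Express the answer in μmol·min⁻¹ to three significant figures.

14.2 μmol·min⁻¹

In the Eadie–Hofstee form v = Vmax − Km·(v/[S]), the slope is −Km and the intercept is Vmax, so Km = 2.46 µM and Vmax = 23.7 μmol·min⁻¹.
v = 23.7 × 3.68/(2.46 + 3.68) = 14.2 μmol·min⁻¹.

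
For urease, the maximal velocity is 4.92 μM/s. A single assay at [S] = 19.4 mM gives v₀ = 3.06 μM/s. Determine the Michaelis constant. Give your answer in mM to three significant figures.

11.8 mM

v/Vmax = 3.06/4.92 = 0.6220 = [S]/(Km+[S]).
So Km + [S] = [S]/0.6220 = 31.19 mM, giving Km = 31.19 − 19.4 = 11.8 mM.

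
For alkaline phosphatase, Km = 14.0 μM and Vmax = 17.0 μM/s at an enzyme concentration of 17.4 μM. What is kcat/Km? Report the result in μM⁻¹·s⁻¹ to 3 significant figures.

0.0698 μM⁻¹·s⁻¹

kcat = Vmax/[E]total = 17.0/17.4 = 0.977 s⁻¹.
kcat/Km = 0.977/14.0 = 0.0698 μM⁻¹·s⁻¹.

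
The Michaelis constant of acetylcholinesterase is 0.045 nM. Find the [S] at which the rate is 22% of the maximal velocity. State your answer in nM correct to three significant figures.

v/Vmax = [S]/(Km+[S]) = 0.22, so [S] = Km·0.22/(1 − 0.22) = 0.045 × 0.2821.
[S] = 0.0127 nM.

0.0127 nM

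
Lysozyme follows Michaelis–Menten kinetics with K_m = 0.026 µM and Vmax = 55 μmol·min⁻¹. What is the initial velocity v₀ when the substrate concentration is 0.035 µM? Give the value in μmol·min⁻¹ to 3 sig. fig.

31.6 μmol·min⁻¹

v = Vmax·[S]/(Km + [S]) = 55 × 0.035 / (0.026 + 0.035)
  = 1.925 / 0.06100 = 31.6 μmol·min⁻¹.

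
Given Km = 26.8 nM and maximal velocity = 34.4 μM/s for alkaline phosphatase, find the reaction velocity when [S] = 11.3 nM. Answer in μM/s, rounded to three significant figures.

v = Vmax·[S]/(Km + [S]) = 34.4 × 11.3 / (26.8 + 11.3)
  = 388.7 / 38.10 = 10.2 μM/s.

10.2 μM/s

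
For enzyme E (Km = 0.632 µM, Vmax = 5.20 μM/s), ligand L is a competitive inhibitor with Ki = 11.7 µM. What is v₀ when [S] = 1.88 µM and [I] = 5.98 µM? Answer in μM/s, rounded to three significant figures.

With α = 1 + [I]/Ki = 1 + 5.98/11.7 = 1.511, the competitive rate law is v = Vmax[S] / (αKm + [S]).
v = 5.20×1.88 / (1.511×0.632 + 1.88) = 9.776/2.835 = 3.45 μM/s.

3.45 μM/s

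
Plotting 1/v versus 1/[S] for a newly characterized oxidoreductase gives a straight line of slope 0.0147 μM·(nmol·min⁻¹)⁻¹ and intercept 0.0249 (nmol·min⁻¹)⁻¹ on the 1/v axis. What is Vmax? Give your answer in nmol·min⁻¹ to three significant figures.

40.2 nmol·min⁻¹

The y-intercept of a Lineweaver–Burk plot equals 1/Vmax, so Vmax = 1/0.0249 = 40.2 nmol·min⁻¹.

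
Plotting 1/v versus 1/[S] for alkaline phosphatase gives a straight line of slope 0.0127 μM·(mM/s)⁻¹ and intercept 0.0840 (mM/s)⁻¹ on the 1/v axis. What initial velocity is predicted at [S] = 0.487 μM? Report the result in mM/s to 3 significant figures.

The y-intercept is 1/Vmax, so Vmax = 1/0.0840 = 11.9 mM/s.
The slope is Km/Vmax, so Km = 0.0127 × 11.9 = 0.151 μM.
Then v = 11.9 × 0.487/(0.151 + 0.487) = 9.08 mM/s.

9.08 mM/s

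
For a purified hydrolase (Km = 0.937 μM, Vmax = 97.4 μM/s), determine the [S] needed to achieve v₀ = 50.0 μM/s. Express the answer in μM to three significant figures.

0.988 μM

Rearranging v = Vmax[S]/(Km+[S]) gives [S] = Km·v/(Vmax − v).
[S] = 0.937 × 50.0 / (97.4 − 50.0) = 46.85/47.40 = 0.988 μM.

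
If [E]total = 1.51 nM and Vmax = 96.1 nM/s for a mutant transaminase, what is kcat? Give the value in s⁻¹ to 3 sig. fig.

kcat = Vmax/[E]total = 96.1 nM/s / 1.51 nM = 63.6 s⁻¹.

63.6 s⁻¹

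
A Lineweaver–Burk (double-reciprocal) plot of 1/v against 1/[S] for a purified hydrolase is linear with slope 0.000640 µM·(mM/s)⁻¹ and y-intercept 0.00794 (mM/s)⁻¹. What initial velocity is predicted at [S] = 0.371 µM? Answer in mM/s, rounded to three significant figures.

The y-intercept is 1/Vmax, so Vmax = 1/0.00794 = 126 mM/s.
The slope is Km/Vmax, so Km = 0.000640 × 126 = 0.0806 µM.
Then v = 126 × 0.371/(0.0806 + 0.371) = 103 mM/s.

103 mM/s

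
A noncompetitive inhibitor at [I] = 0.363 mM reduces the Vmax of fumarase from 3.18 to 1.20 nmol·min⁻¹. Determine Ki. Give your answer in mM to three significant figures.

Noncompetitive: Vmax,app = Vmax/α with α = 1 + [I]/Ki.
α = Vmax/Vmax,app = 3.18/1.20 = 2.650.
Ki = [I]/(α − 1) = 0.363/1.650 = 0.220 mM.

0.220 mM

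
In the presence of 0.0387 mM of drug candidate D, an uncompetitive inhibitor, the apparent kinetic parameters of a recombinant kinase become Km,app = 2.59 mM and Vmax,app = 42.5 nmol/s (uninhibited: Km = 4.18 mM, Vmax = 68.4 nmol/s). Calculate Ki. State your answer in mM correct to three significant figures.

Uncompetitive: Vmax,app = Vmax/α (and Km,app = Km/α) with α = 1 + [I]/Ki.
α = Vmax/Vmax,app = 68.4/42.5 = 1.609.
Ki = [I]/(α − 1) = 0.0387/0.6094 = 0.0635 mM.

0.0635 mM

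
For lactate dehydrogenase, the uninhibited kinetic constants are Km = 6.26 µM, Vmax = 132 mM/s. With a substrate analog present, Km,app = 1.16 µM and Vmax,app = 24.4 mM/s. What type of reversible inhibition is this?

uncompetitive

Both Km and Vmax decrease by the same factor (~5.41-fold) — characteristic of uncompetitive inhibition.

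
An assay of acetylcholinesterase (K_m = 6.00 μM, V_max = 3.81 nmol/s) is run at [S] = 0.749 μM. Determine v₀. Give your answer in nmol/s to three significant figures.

v = Vmax·[S]/(Km + [S]) = 3.81 × 0.749 / (6.00 + 0.749)
  = 2.854 / 6.749 = 0.423 nmol/s.

0.423 nmol/s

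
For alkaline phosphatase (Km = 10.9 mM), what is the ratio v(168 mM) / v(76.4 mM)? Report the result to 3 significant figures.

The fractional saturations are [S]/(Km+[S]) = 76.4/87.30 = 0.8751 and 168/178.9 = 0.9391.
v₂/v₁ is just their ratio: 0.9391/0.8751 = 1.07.

1.07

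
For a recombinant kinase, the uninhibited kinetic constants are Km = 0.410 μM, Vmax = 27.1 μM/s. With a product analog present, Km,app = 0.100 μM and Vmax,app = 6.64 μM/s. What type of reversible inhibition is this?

Both Km and Vmax decrease by the same factor (~4.08-fold) — characteristic of uncompetitive inhibition.

uncompetitive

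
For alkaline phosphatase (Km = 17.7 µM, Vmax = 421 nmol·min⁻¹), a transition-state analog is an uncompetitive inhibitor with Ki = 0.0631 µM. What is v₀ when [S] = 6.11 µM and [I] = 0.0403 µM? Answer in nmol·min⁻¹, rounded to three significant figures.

92.8 nmol·min⁻¹

α = 1 + [I]/Ki = 1 + 0.0403/0.0631 = 1.639.
For an uncompetitive inhibitor, both parameters are divided by α, giving Vmax/α and Km/α: Km,app = 10.8 µM, Vmax,app = 257 nmol·min⁻¹.
v = Vmax,app·[S]/(Km,app + [S]) = 257 × 6.11/(10.8 + 6.11) = 92.8 nmol·min⁻¹.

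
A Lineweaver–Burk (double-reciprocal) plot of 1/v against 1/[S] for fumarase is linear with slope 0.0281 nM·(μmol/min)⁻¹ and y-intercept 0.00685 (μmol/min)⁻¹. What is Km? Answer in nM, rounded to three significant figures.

4.10 nM

y-intercept = 1/Vmax ⇒ Vmax = 146 μmol/min; slope = Km/Vmax ⇒ Km = slope × Vmax.
Km = 0.0281 × 146 = 4.10 nM.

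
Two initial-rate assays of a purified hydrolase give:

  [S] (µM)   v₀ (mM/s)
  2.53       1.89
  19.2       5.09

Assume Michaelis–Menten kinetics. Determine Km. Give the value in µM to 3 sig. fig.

6.64 µM

From v = Vmax[S]/(Km+[S]), each point gives Vmax = v(Km+[S])/[S].
Equating: 1.89(Km+2.53)/2.53 = 5.09(Km+19.2)/19.2.
0.7470·Km + 1.89 = 0.2651·Km + 5.09, so (0.7470 − 0.2651)·Km = 5.09 − 1.89.
Km = 3.200/0.4819 = 6.64 µM; then Vmax = 1.89(6.64+2.53)/2.53 = 6.85 mM/s.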